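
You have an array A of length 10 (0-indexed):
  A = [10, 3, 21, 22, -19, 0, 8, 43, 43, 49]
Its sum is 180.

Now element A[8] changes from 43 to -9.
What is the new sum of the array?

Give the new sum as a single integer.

Answer: 128

Derivation:
Old value at index 8: 43
New value at index 8: -9
Delta = -9 - 43 = -52
New sum = old_sum + delta = 180 + (-52) = 128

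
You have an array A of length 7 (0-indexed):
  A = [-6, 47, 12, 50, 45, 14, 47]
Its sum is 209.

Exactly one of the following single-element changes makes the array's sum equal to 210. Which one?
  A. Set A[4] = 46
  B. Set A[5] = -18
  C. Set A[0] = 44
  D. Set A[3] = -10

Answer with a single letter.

Answer: A

Derivation:
Option A: A[4] 45->46, delta=1, new_sum=209+(1)=210 <-- matches target
Option B: A[5] 14->-18, delta=-32, new_sum=209+(-32)=177
Option C: A[0] -6->44, delta=50, new_sum=209+(50)=259
Option D: A[3] 50->-10, delta=-60, new_sum=209+(-60)=149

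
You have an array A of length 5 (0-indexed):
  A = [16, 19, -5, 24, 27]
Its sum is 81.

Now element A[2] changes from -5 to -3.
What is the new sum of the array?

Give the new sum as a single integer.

Answer: 83

Derivation:
Old value at index 2: -5
New value at index 2: -3
Delta = -3 - -5 = 2
New sum = old_sum + delta = 81 + (2) = 83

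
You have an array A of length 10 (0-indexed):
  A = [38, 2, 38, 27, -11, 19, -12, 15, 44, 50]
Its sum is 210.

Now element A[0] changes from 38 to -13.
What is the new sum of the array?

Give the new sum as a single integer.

Old value at index 0: 38
New value at index 0: -13
Delta = -13 - 38 = -51
New sum = old_sum + delta = 210 + (-51) = 159

Answer: 159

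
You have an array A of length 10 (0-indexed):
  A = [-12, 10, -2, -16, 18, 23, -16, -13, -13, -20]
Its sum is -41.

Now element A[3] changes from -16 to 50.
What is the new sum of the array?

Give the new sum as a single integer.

Answer: 25

Derivation:
Old value at index 3: -16
New value at index 3: 50
Delta = 50 - -16 = 66
New sum = old_sum + delta = -41 + (66) = 25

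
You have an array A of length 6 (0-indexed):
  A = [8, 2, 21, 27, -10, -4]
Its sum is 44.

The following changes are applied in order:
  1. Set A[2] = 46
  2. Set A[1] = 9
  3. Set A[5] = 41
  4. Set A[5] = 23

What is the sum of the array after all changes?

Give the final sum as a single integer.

Initial sum: 44
Change 1: A[2] 21 -> 46, delta = 25, sum = 69
Change 2: A[1] 2 -> 9, delta = 7, sum = 76
Change 3: A[5] -4 -> 41, delta = 45, sum = 121
Change 4: A[5] 41 -> 23, delta = -18, sum = 103

Answer: 103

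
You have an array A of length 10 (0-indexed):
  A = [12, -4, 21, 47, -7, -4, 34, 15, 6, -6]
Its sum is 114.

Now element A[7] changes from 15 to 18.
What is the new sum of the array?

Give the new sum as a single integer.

Answer: 117

Derivation:
Old value at index 7: 15
New value at index 7: 18
Delta = 18 - 15 = 3
New sum = old_sum + delta = 114 + (3) = 117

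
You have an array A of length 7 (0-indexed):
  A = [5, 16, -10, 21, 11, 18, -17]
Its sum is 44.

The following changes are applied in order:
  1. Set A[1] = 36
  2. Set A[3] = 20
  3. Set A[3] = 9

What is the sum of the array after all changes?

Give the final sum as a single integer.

Answer: 52

Derivation:
Initial sum: 44
Change 1: A[1] 16 -> 36, delta = 20, sum = 64
Change 2: A[3] 21 -> 20, delta = -1, sum = 63
Change 3: A[3] 20 -> 9, delta = -11, sum = 52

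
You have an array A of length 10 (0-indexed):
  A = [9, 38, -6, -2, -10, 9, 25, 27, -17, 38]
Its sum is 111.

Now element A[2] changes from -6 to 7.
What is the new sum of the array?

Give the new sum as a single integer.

Answer: 124

Derivation:
Old value at index 2: -6
New value at index 2: 7
Delta = 7 - -6 = 13
New sum = old_sum + delta = 111 + (13) = 124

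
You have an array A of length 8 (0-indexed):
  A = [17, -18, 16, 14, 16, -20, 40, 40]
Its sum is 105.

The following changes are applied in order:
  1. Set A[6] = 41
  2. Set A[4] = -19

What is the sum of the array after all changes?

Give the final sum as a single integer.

Answer: 71

Derivation:
Initial sum: 105
Change 1: A[6] 40 -> 41, delta = 1, sum = 106
Change 2: A[4] 16 -> -19, delta = -35, sum = 71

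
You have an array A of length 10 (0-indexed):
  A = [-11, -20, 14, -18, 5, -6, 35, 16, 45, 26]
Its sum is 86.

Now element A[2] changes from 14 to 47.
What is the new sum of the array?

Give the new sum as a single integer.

Answer: 119

Derivation:
Old value at index 2: 14
New value at index 2: 47
Delta = 47 - 14 = 33
New sum = old_sum + delta = 86 + (33) = 119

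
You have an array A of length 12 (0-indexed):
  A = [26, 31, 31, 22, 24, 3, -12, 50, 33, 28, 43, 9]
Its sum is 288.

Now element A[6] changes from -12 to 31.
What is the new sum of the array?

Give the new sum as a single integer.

Answer: 331

Derivation:
Old value at index 6: -12
New value at index 6: 31
Delta = 31 - -12 = 43
New sum = old_sum + delta = 288 + (43) = 331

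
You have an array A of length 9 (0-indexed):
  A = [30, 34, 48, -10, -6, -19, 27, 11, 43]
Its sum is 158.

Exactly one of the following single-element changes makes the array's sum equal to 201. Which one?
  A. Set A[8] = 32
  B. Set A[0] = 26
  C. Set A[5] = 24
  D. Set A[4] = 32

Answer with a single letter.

Answer: C

Derivation:
Option A: A[8] 43->32, delta=-11, new_sum=158+(-11)=147
Option B: A[0] 30->26, delta=-4, new_sum=158+(-4)=154
Option C: A[5] -19->24, delta=43, new_sum=158+(43)=201 <-- matches target
Option D: A[4] -6->32, delta=38, new_sum=158+(38)=196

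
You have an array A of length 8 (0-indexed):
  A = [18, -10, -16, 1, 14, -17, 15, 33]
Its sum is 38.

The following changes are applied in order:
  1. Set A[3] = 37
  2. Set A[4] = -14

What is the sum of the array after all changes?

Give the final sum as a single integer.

Initial sum: 38
Change 1: A[3] 1 -> 37, delta = 36, sum = 74
Change 2: A[4] 14 -> -14, delta = -28, sum = 46

Answer: 46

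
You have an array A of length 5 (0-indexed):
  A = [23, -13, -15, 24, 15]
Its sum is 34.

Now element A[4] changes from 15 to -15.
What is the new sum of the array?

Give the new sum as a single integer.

Old value at index 4: 15
New value at index 4: -15
Delta = -15 - 15 = -30
New sum = old_sum + delta = 34 + (-30) = 4

Answer: 4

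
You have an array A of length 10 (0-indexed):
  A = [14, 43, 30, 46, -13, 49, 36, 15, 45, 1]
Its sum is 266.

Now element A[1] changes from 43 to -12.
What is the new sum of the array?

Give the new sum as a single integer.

Answer: 211

Derivation:
Old value at index 1: 43
New value at index 1: -12
Delta = -12 - 43 = -55
New sum = old_sum + delta = 266 + (-55) = 211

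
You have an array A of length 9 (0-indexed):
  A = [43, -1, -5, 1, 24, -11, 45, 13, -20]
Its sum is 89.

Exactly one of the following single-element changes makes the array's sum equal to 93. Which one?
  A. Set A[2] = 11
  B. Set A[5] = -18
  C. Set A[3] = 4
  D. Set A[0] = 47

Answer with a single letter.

Answer: D

Derivation:
Option A: A[2] -5->11, delta=16, new_sum=89+(16)=105
Option B: A[5] -11->-18, delta=-7, new_sum=89+(-7)=82
Option C: A[3] 1->4, delta=3, new_sum=89+(3)=92
Option D: A[0] 43->47, delta=4, new_sum=89+(4)=93 <-- matches target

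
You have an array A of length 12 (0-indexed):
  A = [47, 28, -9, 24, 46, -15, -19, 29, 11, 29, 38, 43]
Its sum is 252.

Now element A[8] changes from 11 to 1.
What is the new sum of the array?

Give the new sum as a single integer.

Old value at index 8: 11
New value at index 8: 1
Delta = 1 - 11 = -10
New sum = old_sum + delta = 252 + (-10) = 242

Answer: 242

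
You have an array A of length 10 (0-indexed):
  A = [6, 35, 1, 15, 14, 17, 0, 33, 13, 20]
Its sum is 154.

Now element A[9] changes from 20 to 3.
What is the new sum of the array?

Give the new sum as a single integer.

Old value at index 9: 20
New value at index 9: 3
Delta = 3 - 20 = -17
New sum = old_sum + delta = 154 + (-17) = 137

Answer: 137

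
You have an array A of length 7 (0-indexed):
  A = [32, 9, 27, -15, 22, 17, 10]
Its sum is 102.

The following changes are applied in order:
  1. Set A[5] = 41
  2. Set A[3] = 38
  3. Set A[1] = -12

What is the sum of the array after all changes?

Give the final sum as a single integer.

Initial sum: 102
Change 1: A[5] 17 -> 41, delta = 24, sum = 126
Change 2: A[3] -15 -> 38, delta = 53, sum = 179
Change 3: A[1] 9 -> -12, delta = -21, sum = 158

Answer: 158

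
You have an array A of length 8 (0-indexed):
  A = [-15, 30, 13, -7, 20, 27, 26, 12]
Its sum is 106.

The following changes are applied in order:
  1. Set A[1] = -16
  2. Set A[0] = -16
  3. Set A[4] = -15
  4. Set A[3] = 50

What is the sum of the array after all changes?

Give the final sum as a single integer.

Initial sum: 106
Change 1: A[1] 30 -> -16, delta = -46, sum = 60
Change 2: A[0] -15 -> -16, delta = -1, sum = 59
Change 3: A[4] 20 -> -15, delta = -35, sum = 24
Change 4: A[3] -7 -> 50, delta = 57, sum = 81

Answer: 81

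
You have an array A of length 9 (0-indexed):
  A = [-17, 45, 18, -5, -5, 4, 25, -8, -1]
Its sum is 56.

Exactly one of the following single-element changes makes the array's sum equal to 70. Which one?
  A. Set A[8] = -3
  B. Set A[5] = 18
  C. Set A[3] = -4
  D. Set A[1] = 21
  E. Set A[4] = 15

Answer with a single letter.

Answer: B

Derivation:
Option A: A[8] -1->-3, delta=-2, new_sum=56+(-2)=54
Option B: A[5] 4->18, delta=14, new_sum=56+(14)=70 <-- matches target
Option C: A[3] -5->-4, delta=1, new_sum=56+(1)=57
Option D: A[1] 45->21, delta=-24, new_sum=56+(-24)=32
Option E: A[4] -5->15, delta=20, new_sum=56+(20)=76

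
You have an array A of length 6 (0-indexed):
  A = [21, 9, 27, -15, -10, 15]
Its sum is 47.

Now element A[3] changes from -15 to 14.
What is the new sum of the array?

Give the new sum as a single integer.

Old value at index 3: -15
New value at index 3: 14
Delta = 14 - -15 = 29
New sum = old_sum + delta = 47 + (29) = 76

Answer: 76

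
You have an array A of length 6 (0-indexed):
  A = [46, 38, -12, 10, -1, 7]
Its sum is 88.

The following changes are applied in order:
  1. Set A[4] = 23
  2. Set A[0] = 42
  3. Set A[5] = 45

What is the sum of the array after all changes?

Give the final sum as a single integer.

Answer: 146

Derivation:
Initial sum: 88
Change 1: A[4] -1 -> 23, delta = 24, sum = 112
Change 2: A[0] 46 -> 42, delta = -4, sum = 108
Change 3: A[5] 7 -> 45, delta = 38, sum = 146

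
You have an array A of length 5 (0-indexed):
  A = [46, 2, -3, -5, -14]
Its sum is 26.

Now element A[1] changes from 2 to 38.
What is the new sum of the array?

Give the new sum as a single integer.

Answer: 62

Derivation:
Old value at index 1: 2
New value at index 1: 38
Delta = 38 - 2 = 36
New sum = old_sum + delta = 26 + (36) = 62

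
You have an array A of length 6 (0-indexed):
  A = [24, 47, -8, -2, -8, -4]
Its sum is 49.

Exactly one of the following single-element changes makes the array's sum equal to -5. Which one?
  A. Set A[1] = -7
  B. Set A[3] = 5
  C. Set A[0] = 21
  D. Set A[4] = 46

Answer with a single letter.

Answer: A

Derivation:
Option A: A[1] 47->-7, delta=-54, new_sum=49+(-54)=-5 <-- matches target
Option B: A[3] -2->5, delta=7, new_sum=49+(7)=56
Option C: A[0] 24->21, delta=-3, new_sum=49+(-3)=46
Option D: A[4] -8->46, delta=54, new_sum=49+(54)=103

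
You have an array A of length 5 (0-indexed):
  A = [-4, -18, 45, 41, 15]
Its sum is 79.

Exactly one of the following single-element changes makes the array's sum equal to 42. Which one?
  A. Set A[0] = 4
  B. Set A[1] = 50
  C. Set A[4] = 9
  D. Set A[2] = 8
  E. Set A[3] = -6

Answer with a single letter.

Option A: A[0] -4->4, delta=8, new_sum=79+(8)=87
Option B: A[1] -18->50, delta=68, new_sum=79+(68)=147
Option C: A[4] 15->9, delta=-6, new_sum=79+(-6)=73
Option D: A[2] 45->8, delta=-37, new_sum=79+(-37)=42 <-- matches target
Option E: A[3] 41->-6, delta=-47, new_sum=79+(-47)=32

Answer: D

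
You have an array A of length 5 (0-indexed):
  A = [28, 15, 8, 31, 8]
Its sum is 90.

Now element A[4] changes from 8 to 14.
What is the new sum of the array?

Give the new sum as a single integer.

Old value at index 4: 8
New value at index 4: 14
Delta = 14 - 8 = 6
New sum = old_sum + delta = 90 + (6) = 96

Answer: 96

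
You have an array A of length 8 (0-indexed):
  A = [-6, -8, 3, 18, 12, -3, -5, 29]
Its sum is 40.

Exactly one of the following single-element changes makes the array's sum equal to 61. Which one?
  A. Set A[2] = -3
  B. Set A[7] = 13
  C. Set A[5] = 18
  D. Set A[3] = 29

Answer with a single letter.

Option A: A[2] 3->-3, delta=-6, new_sum=40+(-6)=34
Option B: A[7] 29->13, delta=-16, new_sum=40+(-16)=24
Option C: A[5] -3->18, delta=21, new_sum=40+(21)=61 <-- matches target
Option D: A[3] 18->29, delta=11, new_sum=40+(11)=51

Answer: C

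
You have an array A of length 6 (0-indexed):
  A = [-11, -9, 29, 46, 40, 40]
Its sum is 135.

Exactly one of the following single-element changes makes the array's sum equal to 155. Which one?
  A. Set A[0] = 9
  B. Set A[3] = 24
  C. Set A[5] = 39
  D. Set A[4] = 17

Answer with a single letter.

Answer: A

Derivation:
Option A: A[0] -11->9, delta=20, new_sum=135+(20)=155 <-- matches target
Option B: A[3] 46->24, delta=-22, new_sum=135+(-22)=113
Option C: A[5] 40->39, delta=-1, new_sum=135+(-1)=134
Option D: A[4] 40->17, delta=-23, new_sum=135+(-23)=112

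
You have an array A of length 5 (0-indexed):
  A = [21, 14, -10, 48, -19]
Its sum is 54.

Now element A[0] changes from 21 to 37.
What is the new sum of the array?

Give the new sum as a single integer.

Answer: 70

Derivation:
Old value at index 0: 21
New value at index 0: 37
Delta = 37 - 21 = 16
New sum = old_sum + delta = 54 + (16) = 70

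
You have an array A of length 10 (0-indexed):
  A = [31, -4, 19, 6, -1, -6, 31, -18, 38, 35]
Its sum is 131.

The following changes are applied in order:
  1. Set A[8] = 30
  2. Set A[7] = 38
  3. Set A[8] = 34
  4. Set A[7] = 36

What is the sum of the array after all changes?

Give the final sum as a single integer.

Answer: 181

Derivation:
Initial sum: 131
Change 1: A[8] 38 -> 30, delta = -8, sum = 123
Change 2: A[7] -18 -> 38, delta = 56, sum = 179
Change 3: A[8] 30 -> 34, delta = 4, sum = 183
Change 4: A[7] 38 -> 36, delta = -2, sum = 181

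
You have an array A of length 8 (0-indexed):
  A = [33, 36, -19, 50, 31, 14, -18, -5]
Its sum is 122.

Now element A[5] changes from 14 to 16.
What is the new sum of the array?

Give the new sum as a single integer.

Old value at index 5: 14
New value at index 5: 16
Delta = 16 - 14 = 2
New sum = old_sum + delta = 122 + (2) = 124

Answer: 124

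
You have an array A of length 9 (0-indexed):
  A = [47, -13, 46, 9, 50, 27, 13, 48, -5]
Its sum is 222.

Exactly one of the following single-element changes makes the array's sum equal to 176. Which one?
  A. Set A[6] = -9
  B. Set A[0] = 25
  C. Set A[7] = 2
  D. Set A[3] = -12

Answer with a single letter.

Option A: A[6] 13->-9, delta=-22, new_sum=222+(-22)=200
Option B: A[0] 47->25, delta=-22, new_sum=222+(-22)=200
Option C: A[7] 48->2, delta=-46, new_sum=222+(-46)=176 <-- matches target
Option D: A[3] 9->-12, delta=-21, new_sum=222+(-21)=201

Answer: C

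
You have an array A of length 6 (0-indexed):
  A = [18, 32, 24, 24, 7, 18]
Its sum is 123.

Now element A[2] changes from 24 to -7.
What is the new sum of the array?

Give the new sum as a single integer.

Answer: 92

Derivation:
Old value at index 2: 24
New value at index 2: -7
Delta = -7 - 24 = -31
New sum = old_sum + delta = 123 + (-31) = 92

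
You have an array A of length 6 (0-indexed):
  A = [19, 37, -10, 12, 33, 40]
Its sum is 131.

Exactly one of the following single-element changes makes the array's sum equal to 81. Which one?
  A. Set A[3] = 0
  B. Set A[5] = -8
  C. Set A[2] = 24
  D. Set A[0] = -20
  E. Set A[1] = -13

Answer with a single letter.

Answer: E

Derivation:
Option A: A[3] 12->0, delta=-12, new_sum=131+(-12)=119
Option B: A[5] 40->-8, delta=-48, new_sum=131+(-48)=83
Option C: A[2] -10->24, delta=34, new_sum=131+(34)=165
Option D: A[0] 19->-20, delta=-39, new_sum=131+(-39)=92
Option E: A[1] 37->-13, delta=-50, new_sum=131+(-50)=81 <-- matches target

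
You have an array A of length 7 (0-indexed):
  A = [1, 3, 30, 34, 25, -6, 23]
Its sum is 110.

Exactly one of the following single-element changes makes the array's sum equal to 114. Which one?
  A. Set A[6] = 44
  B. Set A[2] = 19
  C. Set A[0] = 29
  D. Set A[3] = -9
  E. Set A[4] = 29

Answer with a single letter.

Answer: E

Derivation:
Option A: A[6] 23->44, delta=21, new_sum=110+(21)=131
Option B: A[2] 30->19, delta=-11, new_sum=110+(-11)=99
Option C: A[0] 1->29, delta=28, new_sum=110+(28)=138
Option D: A[3] 34->-9, delta=-43, new_sum=110+(-43)=67
Option E: A[4] 25->29, delta=4, new_sum=110+(4)=114 <-- matches target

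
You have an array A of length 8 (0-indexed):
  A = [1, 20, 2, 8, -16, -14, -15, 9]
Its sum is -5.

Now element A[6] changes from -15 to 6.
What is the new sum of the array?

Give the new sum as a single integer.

Old value at index 6: -15
New value at index 6: 6
Delta = 6 - -15 = 21
New sum = old_sum + delta = -5 + (21) = 16

Answer: 16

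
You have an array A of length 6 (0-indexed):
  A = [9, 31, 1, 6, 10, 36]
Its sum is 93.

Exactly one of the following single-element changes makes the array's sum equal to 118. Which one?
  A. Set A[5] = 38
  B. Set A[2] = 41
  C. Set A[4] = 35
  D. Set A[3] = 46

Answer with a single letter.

Option A: A[5] 36->38, delta=2, new_sum=93+(2)=95
Option B: A[2] 1->41, delta=40, new_sum=93+(40)=133
Option C: A[4] 10->35, delta=25, new_sum=93+(25)=118 <-- matches target
Option D: A[3] 6->46, delta=40, new_sum=93+(40)=133

Answer: C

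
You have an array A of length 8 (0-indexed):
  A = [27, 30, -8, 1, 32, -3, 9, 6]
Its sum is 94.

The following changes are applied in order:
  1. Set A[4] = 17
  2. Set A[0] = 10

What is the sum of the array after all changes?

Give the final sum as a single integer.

Answer: 62

Derivation:
Initial sum: 94
Change 1: A[4] 32 -> 17, delta = -15, sum = 79
Change 2: A[0] 27 -> 10, delta = -17, sum = 62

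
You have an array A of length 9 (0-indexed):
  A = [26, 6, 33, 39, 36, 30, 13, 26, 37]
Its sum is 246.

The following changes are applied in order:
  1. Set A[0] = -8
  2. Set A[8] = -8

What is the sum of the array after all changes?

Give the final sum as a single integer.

Answer: 167

Derivation:
Initial sum: 246
Change 1: A[0] 26 -> -8, delta = -34, sum = 212
Change 2: A[8] 37 -> -8, delta = -45, sum = 167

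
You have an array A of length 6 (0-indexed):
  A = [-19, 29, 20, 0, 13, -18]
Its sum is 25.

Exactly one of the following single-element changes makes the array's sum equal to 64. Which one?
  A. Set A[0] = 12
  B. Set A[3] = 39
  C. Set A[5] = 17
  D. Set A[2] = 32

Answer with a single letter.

Answer: B

Derivation:
Option A: A[0] -19->12, delta=31, new_sum=25+(31)=56
Option B: A[3] 0->39, delta=39, new_sum=25+(39)=64 <-- matches target
Option C: A[5] -18->17, delta=35, new_sum=25+(35)=60
Option D: A[2] 20->32, delta=12, new_sum=25+(12)=37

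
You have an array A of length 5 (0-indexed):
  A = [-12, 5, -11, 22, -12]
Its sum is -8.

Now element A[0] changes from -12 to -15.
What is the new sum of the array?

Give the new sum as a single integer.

Old value at index 0: -12
New value at index 0: -15
Delta = -15 - -12 = -3
New sum = old_sum + delta = -8 + (-3) = -11

Answer: -11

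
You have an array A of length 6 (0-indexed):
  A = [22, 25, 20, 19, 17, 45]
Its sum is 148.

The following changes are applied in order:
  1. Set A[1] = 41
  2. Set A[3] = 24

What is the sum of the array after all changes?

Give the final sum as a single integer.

Answer: 169

Derivation:
Initial sum: 148
Change 1: A[1] 25 -> 41, delta = 16, sum = 164
Change 2: A[3] 19 -> 24, delta = 5, sum = 169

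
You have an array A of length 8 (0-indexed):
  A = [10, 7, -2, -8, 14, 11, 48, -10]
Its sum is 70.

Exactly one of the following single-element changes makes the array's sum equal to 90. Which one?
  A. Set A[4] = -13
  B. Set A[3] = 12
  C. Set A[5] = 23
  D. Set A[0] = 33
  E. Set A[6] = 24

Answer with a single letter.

Answer: B

Derivation:
Option A: A[4] 14->-13, delta=-27, new_sum=70+(-27)=43
Option B: A[3] -8->12, delta=20, new_sum=70+(20)=90 <-- matches target
Option C: A[5] 11->23, delta=12, new_sum=70+(12)=82
Option D: A[0] 10->33, delta=23, new_sum=70+(23)=93
Option E: A[6] 48->24, delta=-24, new_sum=70+(-24)=46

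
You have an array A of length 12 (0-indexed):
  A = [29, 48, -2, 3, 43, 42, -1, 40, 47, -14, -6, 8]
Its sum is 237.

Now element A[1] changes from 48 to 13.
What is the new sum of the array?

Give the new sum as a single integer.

Answer: 202

Derivation:
Old value at index 1: 48
New value at index 1: 13
Delta = 13 - 48 = -35
New sum = old_sum + delta = 237 + (-35) = 202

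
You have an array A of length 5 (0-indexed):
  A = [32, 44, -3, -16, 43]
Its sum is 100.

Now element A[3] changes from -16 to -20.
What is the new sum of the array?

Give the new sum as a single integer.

Answer: 96

Derivation:
Old value at index 3: -16
New value at index 3: -20
Delta = -20 - -16 = -4
New sum = old_sum + delta = 100 + (-4) = 96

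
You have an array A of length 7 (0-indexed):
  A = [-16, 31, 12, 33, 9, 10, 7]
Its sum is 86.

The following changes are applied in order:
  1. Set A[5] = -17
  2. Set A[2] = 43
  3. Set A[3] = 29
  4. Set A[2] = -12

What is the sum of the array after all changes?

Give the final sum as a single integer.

Answer: 31

Derivation:
Initial sum: 86
Change 1: A[5] 10 -> -17, delta = -27, sum = 59
Change 2: A[2] 12 -> 43, delta = 31, sum = 90
Change 3: A[3] 33 -> 29, delta = -4, sum = 86
Change 4: A[2] 43 -> -12, delta = -55, sum = 31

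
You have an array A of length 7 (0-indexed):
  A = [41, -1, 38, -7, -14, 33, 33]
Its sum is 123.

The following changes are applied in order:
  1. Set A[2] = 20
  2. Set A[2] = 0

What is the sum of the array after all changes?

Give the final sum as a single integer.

Answer: 85

Derivation:
Initial sum: 123
Change 1: A[2] 38 -> 20, delta = -18, sum = 105
Change 2: A[2] 20 -> 0, delta = -20, sum = 85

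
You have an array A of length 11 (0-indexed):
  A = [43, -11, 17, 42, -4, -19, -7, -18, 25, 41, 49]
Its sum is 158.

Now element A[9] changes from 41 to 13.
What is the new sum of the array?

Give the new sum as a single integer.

Old value at index 9: 41
New value at index 9: 13
Delta = 13 - 41 = -28
New sum = old_sum + delta = 158 + (-28) = 130

Answer: 130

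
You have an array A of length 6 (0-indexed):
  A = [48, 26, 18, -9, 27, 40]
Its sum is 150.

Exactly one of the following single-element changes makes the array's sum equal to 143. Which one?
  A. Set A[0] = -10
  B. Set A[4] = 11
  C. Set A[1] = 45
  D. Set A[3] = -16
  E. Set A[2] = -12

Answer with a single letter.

Option A: A[0] 48->-10, delta=-58, new_sum=150+(-58)=92
Option B: A[4] 27->11, delta=-16, new_sum=150+(-16)=134
Option C: A[1] 26->45, delta=19, new_sum=150+(19)=169
Option D: A[3] -9->-16, delta=-7, new_sum=150+(-7)=143 <-- matches target
Option E: A[2] 18->-12, delta=-30, new_sum=150+(-30)=120

Answer: D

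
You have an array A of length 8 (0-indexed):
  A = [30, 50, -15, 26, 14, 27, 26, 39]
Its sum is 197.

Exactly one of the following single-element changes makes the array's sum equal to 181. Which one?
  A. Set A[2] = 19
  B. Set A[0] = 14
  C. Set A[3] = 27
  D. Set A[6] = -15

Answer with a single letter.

Answer: B

Derivation:
Option A: A[2] -15->19, delta=34, new_sum=197+(34)=231
Option B: A[0] 30->14, delta=-16, new_sum=197+(-16)=181 <-- matches target
Option C: A[3] 26->27, delta=1, new_sum=197+(1)=198
Option D: A[6] 26->-15, delta=-41, new_sum=197+(-41)=156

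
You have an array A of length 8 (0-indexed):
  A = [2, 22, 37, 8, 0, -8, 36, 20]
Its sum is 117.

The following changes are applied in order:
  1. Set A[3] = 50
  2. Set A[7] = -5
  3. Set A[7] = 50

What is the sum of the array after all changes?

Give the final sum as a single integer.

Answer: 189

Derivation:
Initial sum: 117
Change 1: A[3] 8 -> 50, delta = 42, sum = 159
Change 2: A[7] 20 -> -5, delta = -25, sum = 134
Change 3: A[7] -5 -> 50, delta = 55, sum = 189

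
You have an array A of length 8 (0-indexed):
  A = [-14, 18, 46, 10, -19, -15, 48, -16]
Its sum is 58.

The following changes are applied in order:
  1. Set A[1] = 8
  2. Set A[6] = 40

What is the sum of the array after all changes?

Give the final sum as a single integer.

Initial sum: 58
Change 1: A[1] 18 -> 8, delta = -10, sum = 48
Change 2: A[6] 48 -> 40, delta = -8, sum = 40

Answer: 40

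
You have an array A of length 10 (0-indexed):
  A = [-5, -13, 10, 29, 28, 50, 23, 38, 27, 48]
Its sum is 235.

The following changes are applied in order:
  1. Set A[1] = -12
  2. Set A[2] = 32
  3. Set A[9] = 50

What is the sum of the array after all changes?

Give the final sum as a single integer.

Initial sum: 235
Change 1: A[1] -13 -> -12, delta = 1, sum = 236
Change 2: A[2] 10 -> 32, delta = 22, sum = 258
Change 3: A[9] 48 -> 50, delta = 2, sum = 260

Answer: 260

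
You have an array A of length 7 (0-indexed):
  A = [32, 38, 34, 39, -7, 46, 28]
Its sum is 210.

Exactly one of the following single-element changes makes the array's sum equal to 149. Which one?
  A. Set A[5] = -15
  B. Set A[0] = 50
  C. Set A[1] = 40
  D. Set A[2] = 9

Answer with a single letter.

Option A: A[5] 46->-15, delta=-61, new_sum=210+(-61)=149 <-- matches target
Option B: A[0] 32->50, delta=18, new_sum=210+(18)=228
Option C: A[1] 38->40, delta=2, new_sum=210+(2)=212
Option D: A[2] 34->9, delta=-25, new_sum=210+(-25)=185

Answer: A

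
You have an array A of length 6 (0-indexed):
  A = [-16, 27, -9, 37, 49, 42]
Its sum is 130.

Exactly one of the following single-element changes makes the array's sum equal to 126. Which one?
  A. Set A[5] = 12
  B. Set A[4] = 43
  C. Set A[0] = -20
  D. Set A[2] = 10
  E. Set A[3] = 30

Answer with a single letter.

Answer: C

Derivation:
Option A: A[5] 42->12, delta=-30, new_sum=130+(-30)=100
Option B: A[4] 49->43, delta=-6, new_sum=130+(-6)=124
Option C: A[0] -16->-20, delta=-4, new_sum=130+(-4)=126 <-- matches target
Option D: A[2] -9->10, delta=19, new_sum=130+(19)=149
Option E: A[3] 37->30, delta=-7, new_sum=130+(-7)=123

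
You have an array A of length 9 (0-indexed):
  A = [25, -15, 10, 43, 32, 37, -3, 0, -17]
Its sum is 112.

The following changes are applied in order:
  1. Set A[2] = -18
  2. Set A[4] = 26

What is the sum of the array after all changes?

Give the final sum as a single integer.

Answer: 78

Derivation:
Initial sum: 112
Change 1: A[2] 10 -> -18, delta = -28, sum = 84
Change 2: A[4] 32 -> 26, delta = -6, sum = 78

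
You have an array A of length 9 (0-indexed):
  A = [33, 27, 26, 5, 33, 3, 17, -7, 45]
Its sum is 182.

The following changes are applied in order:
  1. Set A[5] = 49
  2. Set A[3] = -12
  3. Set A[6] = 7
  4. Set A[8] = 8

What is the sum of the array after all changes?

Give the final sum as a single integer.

Initial sum: 182
Change 1: A[5] 3 -> 49, delta = 46, sum = 228
Change 2: A[3] 5 -> -12, delta = -17, sum = 211
Change 3: A[6] 17 -> 7, delta = -10, sum = 201
Change 4: A[8] 45 -> 8, delta = -37, sum = 164

Answer: 164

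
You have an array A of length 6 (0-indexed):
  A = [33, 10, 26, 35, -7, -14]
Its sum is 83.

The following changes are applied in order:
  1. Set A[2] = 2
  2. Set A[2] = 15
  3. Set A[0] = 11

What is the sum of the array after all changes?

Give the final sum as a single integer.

Answer: 50

Derivation:
Initial sum: 83
Change 1: A[2] 26 -> 2, delta = -24, sum = 59
Change 2: A[2] 2 -> 15, delta = 13, sum = 72
Change 3: A[0] 33 -> 11, delta = -22, sum = 50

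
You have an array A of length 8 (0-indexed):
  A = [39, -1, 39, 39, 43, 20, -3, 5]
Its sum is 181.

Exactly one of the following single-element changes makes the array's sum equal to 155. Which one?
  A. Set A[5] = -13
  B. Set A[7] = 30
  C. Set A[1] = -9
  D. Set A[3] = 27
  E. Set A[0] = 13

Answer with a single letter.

Option A: A[5] 20->-13, delta=-33, new_sum=181+(-33)=148
Option B: A[7] 5->30, delta=25, new_sum=181+(25)=206
Option C: A[1] -1->-9, delta=-8, new_sum=181+(-8)=173
Option D: A[3] 39->27, delta=-12, new_sum=181+(-12)=169
Option E: A[0] 39->13, delta=-26, new_sum=181+(-26)=155 <-- matches target

Answer: E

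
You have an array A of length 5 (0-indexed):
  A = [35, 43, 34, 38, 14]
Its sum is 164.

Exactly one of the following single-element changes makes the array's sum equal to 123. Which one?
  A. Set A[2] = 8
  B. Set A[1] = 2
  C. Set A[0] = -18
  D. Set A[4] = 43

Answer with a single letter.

Option A: A[2] 34->8, delta=-26, new_sum=164+(-26)=138
Option B: A[1] 43->2, delta=-41, new_sum=164+(-41)=123 <-- matches target
Option C: A[0] 35->-18, delta=-53, new_sum=164+(-53)=111
Option D: A[4] 14->43, delta=29, new_sum=164+(29)=193

Answer: B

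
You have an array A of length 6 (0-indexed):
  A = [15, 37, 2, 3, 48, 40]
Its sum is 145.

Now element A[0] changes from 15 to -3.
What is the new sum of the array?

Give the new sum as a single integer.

Old value at index 0: 15
New value at index 0: -3
Delta = -3 - 15 = -18
New sum = old_sum + delta = 145 + (-18) = 127

Answer: 127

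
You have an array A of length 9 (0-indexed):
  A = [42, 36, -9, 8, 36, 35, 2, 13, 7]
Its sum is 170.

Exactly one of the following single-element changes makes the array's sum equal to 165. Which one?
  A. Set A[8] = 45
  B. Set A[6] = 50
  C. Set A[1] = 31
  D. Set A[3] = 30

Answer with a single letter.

Answer: C

Derivation:
Option A: A[8] 7->45, delta=38, new_sum=170+(38)=208
Option B: A[6] 2->50, delta=48, new_sum=170+(48)=218
Option C: A[1] 36->31, delta=-5, new_sum=170+(-5)=165 <-- matches target
Option D: A[3] 8->30, delta=22, new_sum=170+(22)=192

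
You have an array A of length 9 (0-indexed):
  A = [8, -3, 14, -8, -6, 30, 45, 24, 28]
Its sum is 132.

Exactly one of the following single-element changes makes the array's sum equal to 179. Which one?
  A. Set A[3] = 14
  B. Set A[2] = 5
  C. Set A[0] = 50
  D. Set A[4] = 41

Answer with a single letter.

Answer: D

Derivation:
Option A: A[3] -8->14, delta=22, new_sum=132+(22)=154
Option B: A[2] 14->5, delta=-9, new_sum=132+(-9)=123
Option C: A[0] 8->50, delta=42, new_sum=132+(42)=174
Option D: A[4] -6->41, delta=47, new_sum=132+(47)=179 <-- matches target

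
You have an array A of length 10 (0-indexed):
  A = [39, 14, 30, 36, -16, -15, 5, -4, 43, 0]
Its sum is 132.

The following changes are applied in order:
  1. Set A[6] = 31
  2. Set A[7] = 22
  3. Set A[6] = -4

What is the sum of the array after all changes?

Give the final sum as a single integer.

Answer: 149

Derivation:
Initial sum: 132
Change 1: A[6] 5 -> 31, delta = 26, sum = 158
Change 2: A[7] -4 -> 22, delta = 26, sum = 184
Change 3: A[6] 31 -> -4, delta = -35, sum = 149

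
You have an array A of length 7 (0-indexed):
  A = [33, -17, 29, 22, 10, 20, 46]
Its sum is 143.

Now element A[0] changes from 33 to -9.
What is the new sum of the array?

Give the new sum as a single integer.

Old value at index 0: 33
New value at index 0: -9
Delta = -9 - 33 = -42
New sum = old_sum + delta = 143 + (-42) = 101

Answer: 101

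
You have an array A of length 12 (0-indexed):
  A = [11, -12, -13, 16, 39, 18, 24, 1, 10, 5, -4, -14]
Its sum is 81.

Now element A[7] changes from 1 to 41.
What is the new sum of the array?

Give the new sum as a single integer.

Old value at index 7: 1
New value at index 7: 41
Delta = 41 - 1 = 40
New sum = old_sum + delta = 81 + (40) = 121

Answer: 121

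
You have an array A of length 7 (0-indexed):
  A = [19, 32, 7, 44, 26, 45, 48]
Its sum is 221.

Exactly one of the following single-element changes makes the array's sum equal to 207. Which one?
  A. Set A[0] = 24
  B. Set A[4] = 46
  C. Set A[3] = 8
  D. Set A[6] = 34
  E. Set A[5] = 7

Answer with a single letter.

Answer: D

Derivation:
Option A: A[0] 19->24, delta=5, new_sum=221+(5)=226
Option B: A[4] 26->46, delta=20, new_sum=221+(20)=241
Option C: A[3] 44->8, delta=-36, new_sum=221+(-36)=185
Option D: A[6] 48->34, delta=-14, new_sum=221+(-14)=207 <-- matches target
Option E: A[5] 45->7, delta=-38, new_sum=221+(-38)=183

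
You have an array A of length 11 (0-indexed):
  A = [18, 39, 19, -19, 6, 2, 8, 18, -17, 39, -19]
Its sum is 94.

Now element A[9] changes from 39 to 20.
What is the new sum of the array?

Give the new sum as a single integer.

Old value at index 9: 39
New value at index 9: 20
Delta = 20 - 39 = -19
New sum = old_sum + delta = 94 + (-19) = 75

Answer: 75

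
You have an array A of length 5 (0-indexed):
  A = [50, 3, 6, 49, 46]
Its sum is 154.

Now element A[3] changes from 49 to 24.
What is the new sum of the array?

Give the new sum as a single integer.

Answer: 129

Derivation:
Old value at index 3: 49
New value at index 3: 24
Delta = 24 - 49 = -25
New sum = old_sum + delta = 154 + (-25) = 129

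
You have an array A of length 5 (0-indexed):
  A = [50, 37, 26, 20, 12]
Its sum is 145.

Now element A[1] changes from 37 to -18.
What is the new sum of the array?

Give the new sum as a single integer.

Answer: 90

Derivation:
Old value at index 1: 37
New value at index 1: -18
Delta = -18 - 37 = -55
New sum = old_sum + delta = 145 + (-55) = 90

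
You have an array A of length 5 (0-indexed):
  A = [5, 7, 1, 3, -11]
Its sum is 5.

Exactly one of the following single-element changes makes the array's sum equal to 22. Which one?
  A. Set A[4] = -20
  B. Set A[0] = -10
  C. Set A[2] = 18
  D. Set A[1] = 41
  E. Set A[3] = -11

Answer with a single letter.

Option A: A[4] -11->-20, delta=-9, new_sum=5+(-9)=-4
Option B: A[0] 5->-10, delta=-15, new_sum=5+(-15)=-10
Option C: A[2] 1->18, delta=17, new_sum=5+(17)=22 <-- matches target
Option D: A[1] 7->41, delta=34, new_sum=5+(34)=39
Option E: A[3] 3->-11, delta=-14, new_sum=5+(-14)=-9

Answer: C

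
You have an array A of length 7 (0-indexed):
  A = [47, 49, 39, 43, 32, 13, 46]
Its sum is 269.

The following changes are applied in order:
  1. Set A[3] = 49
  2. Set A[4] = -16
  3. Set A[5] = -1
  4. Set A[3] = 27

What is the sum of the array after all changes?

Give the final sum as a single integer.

Initial sum: 269
Change 1: A[3] 43 -> 49, delta = 6, sum = 275
Change 2: A[4] 32 -> -16, delta = -48, sum = 227
Change 3: A[5] 13 -> -1, delta = -14, sum = 213
Change 4: A[3] 49 -> 27, delta = -22, sum = 191

Answer: 191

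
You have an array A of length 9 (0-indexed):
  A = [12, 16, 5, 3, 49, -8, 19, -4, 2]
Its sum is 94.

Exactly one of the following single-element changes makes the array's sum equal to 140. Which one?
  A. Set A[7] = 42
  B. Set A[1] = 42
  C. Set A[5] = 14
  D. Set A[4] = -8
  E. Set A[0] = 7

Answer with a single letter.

Option A: A[7] -4->42, delta=46, new_sum=94+(46)=140 <-- matches target
Option B: A[1] 16->42, delta=26, new_sum=94+(26)=120
Option C: A[5] -8->14, delta=22, new_sum=94+(22)=116
Option D: A[4] 49->-8, delta=-57, new_sum=94+(-57)=37
Option E: A[0] 12->7, delta=-5, new_sum=94+(-5)=89

Answer: A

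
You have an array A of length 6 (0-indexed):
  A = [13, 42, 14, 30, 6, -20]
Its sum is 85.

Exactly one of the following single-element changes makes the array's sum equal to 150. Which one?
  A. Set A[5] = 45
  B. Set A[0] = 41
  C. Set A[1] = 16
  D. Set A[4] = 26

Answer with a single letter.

Answer: A

Derivation:
Option A: A[5] -20->45, delta=65, new_sum=85+(65)=150 <-- matches target
Option B: A[0] 13->41, delta=28, new_sum=85+(28)=113
Option C: A[1] 42->16, delta=-26, new_sum=85+(-26)=59
Option D: A[4] 6->26, delta=20, new_sum=85+(20)=105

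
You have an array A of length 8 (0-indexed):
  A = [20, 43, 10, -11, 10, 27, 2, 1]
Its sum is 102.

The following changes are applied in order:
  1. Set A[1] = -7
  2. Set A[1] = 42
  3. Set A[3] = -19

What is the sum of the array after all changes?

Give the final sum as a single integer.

Answer: 93

Derivation:
Initial sum: 102
Change 1: A[1] 43 -> -7, delta = -50, sum = 52
Change 2: A[1] -7 -> 42, delta = 49, sum = 101
Change 3: A[3] -11 -> -19, delta = -8, sum = 93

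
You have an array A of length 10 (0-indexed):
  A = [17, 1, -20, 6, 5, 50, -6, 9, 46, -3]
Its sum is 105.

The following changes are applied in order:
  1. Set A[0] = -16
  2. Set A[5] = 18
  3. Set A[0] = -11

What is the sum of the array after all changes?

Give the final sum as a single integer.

Answer: 45

Derivation:
Initial sum: 105
Change 1: A[0] 17 -> -16, delta = -33, sum = 72
Change 2: A[5] 50 -> 18, delta = -32, sum = 40
Change 3: A[0] -16 -> -11, delta = 5, sum = 45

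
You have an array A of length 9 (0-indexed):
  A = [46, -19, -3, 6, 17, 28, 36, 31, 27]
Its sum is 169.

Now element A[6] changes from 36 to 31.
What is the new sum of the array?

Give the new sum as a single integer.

Answer: 164

Derivation:
Old value at index 6: 36
New value at index 6: 31
Delta = 31 - 36 = -5
New sum = old_sum + delta = 169 + (-5) = 164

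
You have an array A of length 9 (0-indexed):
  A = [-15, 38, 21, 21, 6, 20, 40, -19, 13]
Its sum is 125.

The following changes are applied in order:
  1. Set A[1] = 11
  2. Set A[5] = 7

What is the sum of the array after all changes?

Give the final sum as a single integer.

Initial sum: 125
Change 1: A[1] 38 -> 11, delta = -27, sum = 98
Change 2: A[5] 20 -> 7, delta = -13, sum = 85

Answer: 85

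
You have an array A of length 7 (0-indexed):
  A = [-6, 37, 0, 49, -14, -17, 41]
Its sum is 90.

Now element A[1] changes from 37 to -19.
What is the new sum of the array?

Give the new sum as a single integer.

Old value at index 1: 37
New value at index 1: -19
Delta = -19 - 37 = -56
New sum = old_sum + delta = 90 + (-56) = 34

Answer: 34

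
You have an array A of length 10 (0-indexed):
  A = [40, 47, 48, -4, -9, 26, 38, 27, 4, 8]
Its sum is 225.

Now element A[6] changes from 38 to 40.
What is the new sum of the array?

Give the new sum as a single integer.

Answer: 227

Derivation:
Old value at index 6: 38
New value at index 6: 40
Delta = 40 - 38 = 2
New sum = old_sum + delta = 225 + (2) = 227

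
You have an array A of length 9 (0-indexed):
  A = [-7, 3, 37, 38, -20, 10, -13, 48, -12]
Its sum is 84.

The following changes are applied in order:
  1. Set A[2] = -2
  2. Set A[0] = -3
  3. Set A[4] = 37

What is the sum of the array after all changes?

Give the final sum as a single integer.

Initial sum: 84
Change 1: A[2] 37 -> -2, delta = -39, sum = 45
Change 2: A[0] -7 -> -3, delta = 4, sum = 49
Change 3: A[4] -20 -> 37, delta = 57, sum = 106

Answer: 106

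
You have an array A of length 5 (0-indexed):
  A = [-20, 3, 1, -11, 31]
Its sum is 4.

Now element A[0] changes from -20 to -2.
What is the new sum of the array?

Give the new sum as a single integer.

Old value at index 0: -20
New value at index 0: -2
Delta = -2 - -20 = 18
New sum = old_sum + delta = 4 + (18) = 22

Answer: 22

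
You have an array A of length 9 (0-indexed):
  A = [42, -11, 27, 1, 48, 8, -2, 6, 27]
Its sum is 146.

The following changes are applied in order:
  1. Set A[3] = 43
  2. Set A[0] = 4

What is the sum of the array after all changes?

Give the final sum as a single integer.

Initial sum: 146
Change 1: A[3] 1 -> 43, delta = 42, sum = 188
Change 2: A[0] 42 -> 4, delta = -38, sum = 150

Answer: 150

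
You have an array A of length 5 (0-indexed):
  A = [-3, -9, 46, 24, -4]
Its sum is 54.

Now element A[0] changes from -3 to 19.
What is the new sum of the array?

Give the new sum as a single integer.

Old value at index 0: -3
New value at index 0: 19
Delta = 19 - -3 = 22
New sum = old_sum + delta = 54 + (22) = 76

Answer: 76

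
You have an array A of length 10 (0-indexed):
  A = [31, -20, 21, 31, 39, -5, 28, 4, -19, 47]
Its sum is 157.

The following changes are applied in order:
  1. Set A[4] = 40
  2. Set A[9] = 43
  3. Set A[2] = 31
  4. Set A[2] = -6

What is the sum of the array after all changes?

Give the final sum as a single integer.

Initial sum: 157
Change 1: A[4] 39 -> 40, delta = 1, sum = 158
Change 2: A[9] 47 -> 43, delta = -4, sum = 154
Change 3: A[2] 21 -> 31, delta = 10, sum = 164
Change 4: A[2] 31 -> -6, delta = -37, sum = 127

Answer: 127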